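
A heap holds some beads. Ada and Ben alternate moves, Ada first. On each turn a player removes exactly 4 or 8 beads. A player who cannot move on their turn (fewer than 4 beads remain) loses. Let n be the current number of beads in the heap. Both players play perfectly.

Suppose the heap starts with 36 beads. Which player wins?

Ben wins.

Work bottom-up. With no move the player to move loses. Otherwise the position is W if at least one move leads to an L position for the opponent, and L if every move leads to a W.
n=0: no move → L
n=1: no move → L
n=2: no move → L
n=3: no move → L
n=4: reaches L-position 0 → W
n=5: reaches L-position 1 → W
n=6: reaches L-position 2 → W
n=7: reaches L-position 3 → W
n=8: reaches L-position 0 → W
n=9: reaches L-position 1 → W
n=10: reaches L-position 2 → W
n=11: reaches L-position 3 → W
n=12: only reaches 8(W), 4(W), all W → L
n=13: only reaches 9(W), 5(W), all W → L
n=14: only reaches 10(W), 6(W), all W → L
n=15: only reaches 11(W), 7(W), all W → L
n=16: reaches L-position 12 → W
n=17: reaches L-position 13 → W
n=18: reaches L-position 14 → W
n=19: reaches L-position 15 → W
n=20: reaches L-position 12 → W
n=21: reaches L-position 13 → W
n=22: reaches L-position 14 → W
n=23: reaches L-position 15 → W
n=24: only reaches 20(W), 16(W), all W → L
n=25: only reaches 21(W), 17(W), all W → L
n=26: only reaches 22(W), 18(W), all W → L
n=27: only reaches 23(W), 19(W), all W → L
n=28: reaches L-position 24 → W
n=29: reaches L-position 25 → W
n=30: reaches L-position 26 → W
n=31: reaches L-position 27 → W
n=32: reaches L-position 24 → W
n=33: reaches L-position 25 → W
n=34: reaches L-position 26 → W
n=35: reaches L-position 27 → W
n=36: only reaches 32(W), 28(W), all W → L
The starting position 36 is L: whatever Ada does, the opponent receives a W position.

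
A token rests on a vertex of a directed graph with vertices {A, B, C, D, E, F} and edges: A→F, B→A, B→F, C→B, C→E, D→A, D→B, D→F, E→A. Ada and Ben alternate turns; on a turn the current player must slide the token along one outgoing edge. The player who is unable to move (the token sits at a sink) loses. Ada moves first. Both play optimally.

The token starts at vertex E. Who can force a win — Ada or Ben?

Ben wins.

Classify positions by backward induction: terminal positions (no move available) are L. From any other position, the mover wins iff some move reaches an L.
Every edge goes from a vertex to one that appears earlier in the order F, A, B, D, E, C, so processing vertices in that order labels each vertex after all of its successors.
F: no outgoing edge → L
A: →F(L), so W
B: →F(L), so W
D: →F(L), so W
E: →A(W) only, which is W, so L
C: →E(L), so W
The starting position E is L: whatever Ada does, the opponent receives a W position.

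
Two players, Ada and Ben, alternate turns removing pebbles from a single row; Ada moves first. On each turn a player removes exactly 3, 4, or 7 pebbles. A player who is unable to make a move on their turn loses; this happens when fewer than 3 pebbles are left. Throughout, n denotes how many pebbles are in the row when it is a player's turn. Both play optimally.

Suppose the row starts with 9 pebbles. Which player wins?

Build the W/L table. Terminal = L. A non-terminal position is W if it has a move to some L; otherwise it is L.
n=0: no move → L
n=1: no move → L
n=2: no move → L
n=3: W (go to 0, an L position)
n=4: W (go to 1, an L position)
n=5: W (go to 2, an L position)
n=6: W (go to 2, an L position)
n=7: W (go to 0, an L position)
n=8: W (go to 1, an L position)
n=9: W (go to 2, an L position)
From 9 Ada can remove 7, leaving 2, reaching an L position.

Ada wins.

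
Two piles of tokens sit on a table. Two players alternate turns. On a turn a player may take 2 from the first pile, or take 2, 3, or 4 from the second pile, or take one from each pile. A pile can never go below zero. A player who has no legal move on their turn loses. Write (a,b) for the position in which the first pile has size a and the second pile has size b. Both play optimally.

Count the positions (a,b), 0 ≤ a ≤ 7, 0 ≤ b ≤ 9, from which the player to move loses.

Label each position W (a win for the player to move) or L (a loss). A position with no legal move is L; any other position is W exactly when some move reaches an L, and L when every move reaches a W.
Every move lowers a or b (never raises either), so fill the grid row by row in increasing a, and left to right within a row: each cell's successors are then already labelled.
      b=0  b=1  b=2  b=3  b=4  b=5  b=6  b=7  b=8  b=9
a=0:    L    L    W    W    W    W    L    L    W    W
a=1:    L    W    W    W    W    L    L    W    W    W
a=2:    W    W    L    L    W    W    W    W    L    L
a=3:    W    L    L    W    W    W    W    L    L    W
a=4:    L    L    W    W    W    W    L    L    W    W
a=5:    L    W    W    W    W    L    L    W    W    W
a=6:    W    W    L    L    W    W    W    W    L    L
a=7:    W    L    L    W    W    W    W    L    L    W
Cells with no legal move (terminal, hence L): (0,0), (0,1), (1,0).
The remaining L cells, each justified by listing all of its moves:
(0,6): L (options (0,4)(W), (0,3)(W), (0,2)(W) are all W)
(0,7): L (options (0,5)(W), (0,4)(W), (0,3)(W) are all W)
(1,5): L (options (1,3)(W), (1,2)(W), (1,1)(W), (0,4)(W) are all W)
(1,6): L (options (1,4)(W), (1,3)(W), (1,2)(W), (0,5)(W) are all W)
(2,2): L (options (0,2)(W), (2,0)(W), (1,1)(W) are all W)
(2,3): L (options (0,3)(W), (2,1)(W), (2,0)(W), (1,2)(W) are all W)
(2,8): L (options (0,8)(W), (2,6)(W), (2,5)(W), (2,4)(W), (1,7)(W) are all W)
(2,9): L (options (0,9)(W), (2,7)(W), (2,6)(W), (2,5)(W), (1,8)(W) are all W)
(3,1): L (options (1,1)(W), (2,0)(W) are all W)
(3,2): L (options (1,2)(W), (3,0)(W), (2,1)(W) are all W)
(3,7): L (options (1,7)(W), (3,5)(W), (3,4)(W), (3,3)(W), (2,6)(W) are all W)
(3,8): L (options (1,8)(W), (3,6)(W), (3,5)(W), (3,4)(W), (2,7)(W) are all W)
(4,0): L (sole option (2,0)(W) is W)
(4,1): L (options (2,1)(W), (3,0)(W) are all W)
(4,6): L (options (2,6)(W), (4,4)(W), (4,3)(W), (4,2)(W), (3,5)(W) are all W)
(4,7): L (options (2,7)(W), (4,5)(W), (4,4)(W), (4,3)(W), (3,6)(W) are all W)
(5,0): L (sole option (3,0)(W) is W)
(5,5): L (options (3,5)(W), (5,3)(W), (5,2)(W), (5,1)(W), (4,4)(W) are all W)
(5,6): L (options (3,6)(W), (5,4)(W), (5,3)(W), (5,2)(W), (4,5)(W) are all W)
(6,2): L (options (4,2)(W), (6,0)(W), (5,1)(W) are all W)
(6,3): L (options (4,3)(W), (6,1)(W), (6,0)(W), (5,2)(W) are all W)
(6,8): L (options (4,8)(W), (6,6)(W), (6,5)(W), (6,4)(W), (5,7)(W) are all W)
(6,9): L (options (4,9)(W), (6,7)(W), (6,6)(W), (6,5)(W), (5,8)(W) are all W)
(7,1): L (options (5,1)(W), (6,0)(W) are all W)
(7,2): L (options (5,2)(W), (7,0)(W), (6,1)(W) are all W)
(7,7): L (options (5,7)(W), (7,5)(W), (7,4)(W), (7,3)(W), (6,6)(W) are all W)
(7,8): L (options (5,8)(W), (7,6)(W), (7,5)(W), (7,4)(W), (6,7)(W) are all W)
Every other cell has at least one move into one of the L cells above, so it is W.
L cells per row: a=0: 4, a=1: 3, a=2: 4, a=3: 4, a=4: 4, a=5: 3, a=6: 4, a=7: 4; total 30.

30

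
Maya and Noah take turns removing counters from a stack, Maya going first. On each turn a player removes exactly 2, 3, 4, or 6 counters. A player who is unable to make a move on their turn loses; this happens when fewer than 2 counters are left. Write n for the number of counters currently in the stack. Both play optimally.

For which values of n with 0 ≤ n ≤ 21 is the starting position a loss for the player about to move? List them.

Positions with no move are L. A position that does have a move is losing for the player to move precisely when every available move leads to a winning position for the opponent. Fill in the labels:
n=0: no move → L
n=1: no move → L
n=2: reaches L-position 0 → W
n=3: reaches L-position 1 → W
n=4: reaches L-position 1 → W
n=5: reaches L-position 1 → W
n=6: reaches L-position 0 → W
n=7: reaches L-position 1 → W
n=8: only reaches 6(W), 5(W), 4(W), 2(W), all W → L
n=9: only reaches 7(W), 6(W), 5(W), 3(W), all W → L
n=10: reaches L-position 8 → W
n=11: reaches L-position 9 → W
n=12: reaches L-position 9 → W
n=13: reaches L-position 9 → W
n=14: reaches L-position 8 → W
n=15: reaches L-position 9 → W
n=16: only reaches 14(W), 13(W), 12(W), 10(W), all W → L
n=17: only reaches 15(W), 14(W), 13(W), 11(W), all W → L
n=18: reaches L-position 16 → W
n=19: reaches L-position 17 → W
n=20: reaches L-position 17 → W
n=21: reaches L-position 17 → W
Reading off the rows marked L gives the requested list; there are 6 such values of n.

0, 1, 8, 9, 16, 17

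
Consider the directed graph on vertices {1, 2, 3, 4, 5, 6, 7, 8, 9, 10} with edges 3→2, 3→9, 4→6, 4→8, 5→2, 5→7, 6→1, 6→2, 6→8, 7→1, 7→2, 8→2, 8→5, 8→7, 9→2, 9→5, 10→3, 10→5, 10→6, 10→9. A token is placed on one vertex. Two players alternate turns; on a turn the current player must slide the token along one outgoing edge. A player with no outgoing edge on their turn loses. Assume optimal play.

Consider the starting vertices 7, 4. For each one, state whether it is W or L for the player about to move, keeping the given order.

7: W, 4: L

Use the standard recursion: the mover loses at a terminal position; elsewhere, the mover wins exactly when some move hands the opponent an L position.
Every edge goes from a vertex to one that appears earlier in the order 1, 2, 7, 5, 8, 6, 9, 3, 4, 10, so processing vertices in that order labels each vertex after all of its successors.
1: no outgoing edge → L
2: no outgoing edge → L
7: can move to 2, which is L ⇒ W
5: can move to 2, which is L ⇒ W
8: can move to 2, which is L ⇒ W
6: can move to 2, which is L ⇒ W
9: can move to 2, which is L ⇒ W
3: can move to 2, which is L ⇒ W
4: moves to 6(W), 8(W); every one is W ⇒ L
10: moves to 3(W), 9(W), 6(W), 5(W); every one is W ⇒ L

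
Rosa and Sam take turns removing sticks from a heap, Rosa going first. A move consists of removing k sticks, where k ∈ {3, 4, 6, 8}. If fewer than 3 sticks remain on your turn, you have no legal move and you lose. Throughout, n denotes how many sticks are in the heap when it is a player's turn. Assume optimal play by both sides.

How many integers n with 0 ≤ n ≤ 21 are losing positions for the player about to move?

6

Positions with no move are L. A position that does have a move is losing for the player to move precisely when every available move leads to a winning position for the opponent. Fill in the labels:
n=0: no move → L
n=1: no move → L
n=2: no move → L
n=3: can move to 0, which is L ⇒ W
n=4: can move to 1, which is L ⇒ W
n=5: can move to 2, which is L ⇒ W
n=6: can move to 2, which is L ⇒ W
n=7: can move to 1, which is L ⇒ W
n=8: can move to 2, which is L ⇒ W
n=9: can move to 1, which is L ⇒ W
n=10: can move to 2, which is L ⇒ W
n=11: moves to 8(W), 7(W), 5(W), 3(W); every one is W ⇒ L
n=12: moves to 9(W), 8(W), 6(W), 4(W); every one is W ⇒ L
n=13: moves to 10(W), 9(W), 7(W), 5(W); every one is W ⇒ L
n=14: can move to 11, which is L ⇒ W
n=15: can move to 12, which is L ⇒ W
n=16: can move to 13, which is L ⇒ W
n=17: can move to 13, which is L ⇒ W
n=18: can move to 12, which is L ⇒ W
n=19: can move to 13, which is L ⇒ W
n=20: can move to 12, which is L ⇒ W
n=21: can move to 13, which is L ⇒ W
L entries with 0 ≤ n ≤ 21: n = 0, 1, 2, 11, 12, 13; that makes 6.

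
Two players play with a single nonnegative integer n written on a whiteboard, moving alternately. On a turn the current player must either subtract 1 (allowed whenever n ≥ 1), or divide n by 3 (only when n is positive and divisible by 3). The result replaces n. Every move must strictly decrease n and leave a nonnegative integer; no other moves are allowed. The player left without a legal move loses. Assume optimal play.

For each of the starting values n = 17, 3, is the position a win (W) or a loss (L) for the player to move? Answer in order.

Classify positions by backward induction: terminal positions (no move available) are L. From any other position, the mover wins iff some move reaches an L.
n=0: no move → L
n=1: reaches L-position 0 → W
n=2: only reaches 1(W), which is W → L
n=3: reaches L-position 2 → W
n=4: only reaches 3(W), which is W → L
n=5: reaches L-position 4 → W
n=6: reaches L-position 2 → W
n=7: only reaches 6(W), which is W → L
n=8: reaches L-position 7 → W
n=9: only reaches 3(W), 8(W), all W → L
n=10: reaches L-position 9 → W
n=11: only reaches 10(W), which is W → L
n=12: reaches L-position 4 → W
n=13: only reaches 12(W), which is W → L
n=14: reaches L-position 13 → W
n=15: only reaches 5(W), 14(W), all W → L
n=16: reaches L-position 15 → W
n=17: only reaches 16(W), which is W → L

17: L, 3: W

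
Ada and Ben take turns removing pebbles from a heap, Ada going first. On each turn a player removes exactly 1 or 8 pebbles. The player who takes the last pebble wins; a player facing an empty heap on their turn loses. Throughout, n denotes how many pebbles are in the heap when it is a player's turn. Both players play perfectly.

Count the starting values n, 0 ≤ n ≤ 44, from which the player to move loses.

20

Build the W/L table. Terminal = L. A non-terminal position is W if it has a move to some L; otherwise it is L.
n=0: no move → L
n=1: can move to 0, which is L ⇒ W
n=2: the only move is to 1(W), a W ⇒ L
n=3: can move to 2, which is L ⇒ W
n=4: the only move is to 3(W), a W ⇒ L
n=5: can move to 4, which is L ⇒ W
n=6: the only move is to 5(W), a W ⇒ L
n=7: can move to 6, which is L ⇒ W
n=8: can move to 0, which is L ⇒ W
n=9: moves to 8(W), 1(W); every one is W ⇒ L
n=10: can move to 9, which is L ⇒ W
n=11: moves to 10(W), 3(W); every one is W ⇒ L
n=12: can move to 11, which is L ⇒ W
n=13: moves to 12(W), 5(W); every one is W ⇒ L
n=14: can move to 13, which is L ⇒ W
n=15: moves to 14(W), 7(W); every one is W ⇒ L
n=16: can move to 15, which is L ⇒ W
n=17: can move to 9, which is L ⇒ W
n=18: moves to 17(W), 10(W); every one is W ⇒ L
n=19: can move to 18, which is L ⇒ W
n=20: moves to 19(W), 12(W); every one is W ⇒ L
n=21: can move to 20, which is L ⇒ W
n=22: moves to 21(W), 14(W); every one is W ⇒ L
n=23: can move to 22, which is L ⇒ W
n=24: moves to 23(W), 16(W); every one is W ⇒ L
n=25: can move to 24, which is L ⇒ W
n=26: can move to 18, which is L ⇒ W
n=27: moves to 26(W), 19(W); every one is W ⇒ L
n=28: can move to 27, which is L ⇒ W
n=29: moves to 28(W), 21(W); every one is W ⇒ L
n=30: can move to 29, which is L ⇒ W
n=31: moves to 30(W), 23(W); every one is W ⇒ L
n=32: can move to 31, which is L ⇒ W
n=33: moves to 32(W), 25(W); every one is W ⇒ L
n=34: can move to 33, which is L ⇒ W
n=35: can move to 27, which is L ⇒ W
n=36: moves to 35(W), 28(W); every one is W ⇒ L
n=37: can move to 36, which is L ⇒ W
n=38: moves to 37(W), 30(W); every one is W ⇒ L
n=39: can move to 38, which is L ⇒ W
n=40: moves to 39(W), 32(W); every one is W ⇒ L
n=41: can move to 40, which is L ⇒ W
n=42: moves to 41(W), 34(W); every one is W ⇒ L
n=43: can move to 42, which is L ⇒ W
n=44: can move to 36, which is L ⇒ W
L entries with 0 ≤ n ≤ 44: n = 0, 2, 4, 6, 9, 11, 13, 15, 18, 20, 22, 24, 27, 29, 31, 33, 36, 38, 40, 42; that makes 20.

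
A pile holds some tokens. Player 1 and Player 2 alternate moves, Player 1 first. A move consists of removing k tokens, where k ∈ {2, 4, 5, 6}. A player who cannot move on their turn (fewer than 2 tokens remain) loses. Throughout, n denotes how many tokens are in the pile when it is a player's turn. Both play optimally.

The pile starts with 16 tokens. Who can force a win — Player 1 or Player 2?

Build the W/L table. Terminal = L. A non-terminal position is W if it has a move to some L; otherwise it is L.
n=0: no move → L
n=1: no move → L
n=2: →0(L), so W
n=3: →1(L), so W
n=4: →0(L), so W
n=5: →1(L), so W
n=6: →1(L), so W
n=7: →1(L), so W
n=8: →6(W), 4(W), 3(W), 2(W) — all W, so L
n=9: →7(W), 5(W), 4(W), 3(W) — all W, so L
n=10: →8(L), so W
n=11: →9(L), so W
n=12: →8(L), so W
n=13: →9(L), so W
n=14: →9(L), so W
n=15: →9(L), so W
n=16: →14(W), 12(W), 11(W), 10(W) — all W, so L
The starting position 16 is L: whatever Player 1 does, the opponent receives a W position.

Player 2 wins.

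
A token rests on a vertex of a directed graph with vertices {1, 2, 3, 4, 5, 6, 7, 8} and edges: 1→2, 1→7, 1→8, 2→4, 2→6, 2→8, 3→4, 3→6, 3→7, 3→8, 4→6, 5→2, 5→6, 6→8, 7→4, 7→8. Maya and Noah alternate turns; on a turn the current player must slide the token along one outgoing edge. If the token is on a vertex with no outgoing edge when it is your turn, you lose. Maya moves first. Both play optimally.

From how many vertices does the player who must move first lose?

3

Classify positions by backward induction: terminal positions (no move available) are L. From any other position, the mover wins iff some move reaches an L.
Every edge goes from a vertex to one that appears earlier in the order 8, 6, 4, 2, 7, 5, 3, 1, so processing vertices in that order labels each vertex after all of its successors.
8: no outgoing edge → L
6: reaches L-position 8 → W
4: only reaches 6(W), which is W → L
2: reaches L-position 4 → W
7: reaches L-position 4 → W
5: only reaches 2(W), 6(W), all W → L
3: reaches L-position 4 → W
1: reaches L-position 8 → W
The L vertices are 4, 5, 8; that is 3 in all.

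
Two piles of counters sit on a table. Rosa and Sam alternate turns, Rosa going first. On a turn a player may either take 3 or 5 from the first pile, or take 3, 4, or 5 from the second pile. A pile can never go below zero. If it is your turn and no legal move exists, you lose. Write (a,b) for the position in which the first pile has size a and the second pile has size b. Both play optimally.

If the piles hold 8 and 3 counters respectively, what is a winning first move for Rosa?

Use the standard recursion: the mover loses at a terminal position; elsewhere, the mover wins exactly when some move hands the opponent an L position.
No move ever increases a pile, so every position that can arise here has a ≤ 8 and b ≤ 3; it is enough to label the cells with 0 ≤ a ≤ 8 and 0 ≤ b ≤ 3.
Every move lowers a or b (never raises either), so fill the grid row by row in increasing a, and left to right within a row: each cell's successors are then already labelled.
      b=0  b=1  b=2  b=3
a=0:    L    L    L    W
a=1:    L    L    L    W
a=2:    L    L    L    W
a=3:    W    W    W    L
a=4:    W    W    W    L
a=5:    W    W    W    L
a=6:    W    W    W    W
a=7:    W    W    W    W
a=8:    L    L    L    W
Cells with no legal move (terminal, hence L): (0,0), (0,1), (0,2), (1,0), (1,1), (1,2), (2,0), (2,1), (2,2).
The remaining L cells, each justified by listing all of its moves:
(3,3): L (options (0,3)(W), (3,0)(W) are all W)
(4,3): L (options (1,3)(W), (4,0)(W) are all W)
(5,3): L (options (2,3)(W), (0,3)(W), (5,0)(W) are all W)
(8,0): L (options (5,0)(W), (3,0)(W) are all W)
(8,1): L (options (5,1)(W), (3,1)(W) are all W)
(8,2): L (options (5,2)(W), (3,2)(W) are all W)
Every other cell has at least one move into one of the L cells above, so it is W.
From (8,3), the L positions reachable in one move are: (5,3), (3,3), (8,0). Any move reaching one of these is winning.

Move to (5,3).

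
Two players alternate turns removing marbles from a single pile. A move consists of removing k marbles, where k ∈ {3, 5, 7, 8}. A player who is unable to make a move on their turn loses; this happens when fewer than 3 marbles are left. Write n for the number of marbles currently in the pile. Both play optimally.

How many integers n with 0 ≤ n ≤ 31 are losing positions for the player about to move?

Label each position W (a win for the player to move) or L (a loss). A position with no legal move is L; any other position is W exactly when some move reaches an L, and L when every move reaches a W.
n=0: no move → L
n=1: no move → L
n=2: no move → L
n=3: reaches L-position 0 → W
n=4: reaches L-position 1 → W
n=5: reaches L-position 2 → W
n=6: reaches L-position 1 → W
n=7: reaches L-position 2 → W
n=8: reaches L-position 1 → W
n=9: reaches L-position 2 → W
n=10: reaches L-position 2 → W
n=11: only reaches 8(W), 6(W), 4(W), 3(W), all W → L
n=12: only reaches 9(W), 7(W), 5(W), 4(W), all W → L
n=13: only reaches 10(W), 8(W), 6(W), 5(W), all W → L
n=14: reaches L-position 11 → W
n=15: reaches L-position 12 → W
n=16: reaches L-position 13 → W
n=17: reaches L-position 12 → W
n=18: reaches L-position 13 → W
n=19: reaches L-position 12 → W
n=20: reaches L-position 13 → W
n=21: reaches L-position 13 → W
n=22: only reaches 19(W), 17(W), 15(W), 14(W), all W → L
n=23: only reaches 20(W), 18(W), 16(W), 15(W), all W → L
n=24: only reaches 21(W), 19(W), 17(W), 16(W), all W → L
n=25: reaches L-position 22 → W
n=26: reaches L-position 23 → W
n=27: reaches L-position 24 → W
n=28: reaches L-position 23 → W
n=29: reaches L-position 24 → W
n=30: reaches L-position 23 → W
n=31: reaches L-position 24 → W
L entries with 0 ≤ n ≤ 31: n = 0, 1, 2, 11, 12, 13, 22, 23, 24; that makes 9.

9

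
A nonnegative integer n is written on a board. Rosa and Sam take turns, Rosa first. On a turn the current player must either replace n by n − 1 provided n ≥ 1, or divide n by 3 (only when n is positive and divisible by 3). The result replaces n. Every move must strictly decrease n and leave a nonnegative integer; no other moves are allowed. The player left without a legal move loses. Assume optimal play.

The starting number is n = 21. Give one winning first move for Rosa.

Move to 7.

Compute win/loss labels from the base case upward. A position with no move is L. Any other position is W if it can reach an L in one move, else L.
n=0: no move → L
n=1: reaches L-position 0 → W
n=2: only reaches 1(W), which is W → L
n=3: reaches L-position 2 → W
n=4: only reaches 3(W), which is W → L
n=5: reaches L-position 4 → W
n=6: reaches L-position 2 → W
n=7: only reaches 6(W), which is W → L
n=8: reaches L-position 7 → W
n=9: only reaches 3(W), 8(W), all W → L
n=10: reaches L-position 9 → W
n=11: only reaches 10(W), which is W → L
n=12: reaches L-position 4 → W
n=13: only reaches 12(W), which is W → L
n=14: reaches L-position 13 → W
n=15: only reaches 5(W), 14(W), all W → L
n=16: reaches L-position 15 → W
n=17: only reaches 16(W), which is W → L
n=18: reaches L-position 17 → W
n=19: only reaches 18(W), which is W → L
n=20: reaches L-position 19 → W
n=21: reaches L-position 7 → W
From 21, the L positions reachable in one move are: 7.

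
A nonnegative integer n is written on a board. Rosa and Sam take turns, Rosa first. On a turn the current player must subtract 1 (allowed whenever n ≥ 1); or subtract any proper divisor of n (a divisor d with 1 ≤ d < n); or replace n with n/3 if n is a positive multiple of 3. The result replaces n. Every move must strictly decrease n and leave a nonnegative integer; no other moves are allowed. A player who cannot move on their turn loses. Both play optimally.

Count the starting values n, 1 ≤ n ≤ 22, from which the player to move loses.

Compute win/loss labels from the base case upward. A position with no move is L. Any other position is W if it can reach an L in one move, else L.
n=0: no move → L
n=1: can move to 0, which is L ⇒ W
n=2: the only move is to 1(W), a W ⇒ L
n=3: can move to 2, which is L ⇒ W
n=4: can move to 2, which is L ⇒ W
n=5: the only move is to 4(W), a W ⇒ L
n=6: can move to 2, which is L ⇒ W
n=7: the only move is to 6(W), a W ⇒ L
n=8: can move to 7, which is L ⇒ W
n=9: moves to 3(W), 6(W), 8(W); every one is W ⇒ L
n=10: can move to 5, which is L ⇒ W
n=11: the only move is to 10(W), a W ⇒ L
n=12: can move to 9, which is L ⇒ W
n=13: the only move is to 12(W), a W ⇒ L
n=14: can move to 7, which is L ⇒ W
n=15: can move to 5, which is L ⇒ W
n=16: moves to 8(W), 12(W), 14(W), 15(W); every one is W ⇒ L
n=17: can move to 16, which is L ⇒ W
n=18: can move to 9, which is L ⇒ W
n=19: the only move is to 18(W), a W ⇒ L
n=20: can move to 16, which is L ⇒ W
n=21: can move to 7, which is L ⇒ W
n=22: can move to 11, which is L ⇒ W
L entries with 1 ≤ n ≤ 22 (n=0 is outside the asked range and is not counted): n = 2, 5, 7, 9, 11, 13, 16, 19; that makes 8.

8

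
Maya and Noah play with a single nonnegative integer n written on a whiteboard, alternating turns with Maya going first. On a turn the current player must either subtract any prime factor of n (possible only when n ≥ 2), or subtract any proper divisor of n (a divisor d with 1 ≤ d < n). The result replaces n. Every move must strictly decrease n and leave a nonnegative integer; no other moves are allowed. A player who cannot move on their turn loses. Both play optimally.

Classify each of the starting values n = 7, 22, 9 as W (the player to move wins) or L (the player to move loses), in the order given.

Classify positions by backward induction: terminal positions (no move available) are L. From any other position, the mover wins iff some move reaches an L.
n=0: no move → L
n=1: no move → L
n=2: can move to 0, which is L ⇒ W
n=3: can move to 0, which is L ⇒ W
n=4: moves to 2(W), 3(W); every one is W ⇒ L
n=5: can move to 0, which is L ⇒ W
n=6: can move to 4, which is L ⇒ W
n=7: can move to 0, which is L ⇒ W
n=8: can move to 4, which is L ⇒ W
n=9: moves to 6(W), 8(W); every one is W ⇒ L
n=10: can move to 9, which is L ⇒ W
n=11: can move to 0, which is L ⇒ W
n=12: can move to 9, which is L ⇒ W
n=13: can move to 0, which is L ⇒ W
n=14: moves to 7(W), 12(W), 13(W); every one is W ⇒ L
n=15: can move to 14, which is L ⇒ W
n=16: can move to 14, which is L ⇒ W
n=17: can move to 0, which is L ⇒ W
n=18: can move to 9, which is L ⇒ W
n=19: can move to 0, which is L ⇒ W
n=20: moves to 10(W), 15(W), 16(W), 18(W), 19(W); every one is W ⇒ L
n=21: can move to 14, which is L ⇒ W
n=22: can move to 20, which is L ⇒ W

7: W, 22: W, 9: L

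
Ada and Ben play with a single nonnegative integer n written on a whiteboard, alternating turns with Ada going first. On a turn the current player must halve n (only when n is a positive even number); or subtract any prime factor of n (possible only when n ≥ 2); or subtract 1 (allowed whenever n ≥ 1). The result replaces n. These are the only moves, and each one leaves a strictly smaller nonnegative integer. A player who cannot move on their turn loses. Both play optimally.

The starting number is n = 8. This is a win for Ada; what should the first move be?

Classify positions by backward induction: terminal positions (no move available) are L. From any other position, the mover wins iff some move reaches an L.
n=0: no move → L
n=1: reaches L-position 0 → W
n=2: reaches L-position 0 → W
n=3: reaches L-position 0 → W
n=4: only reaches 2(W), 3(W), all W → L
n=5: reaches L-position 0 → W
n=6: reaches L-position 4 → W
n=7: reaches L-position 0 → W
n=8: reaches L-position 4 → W
From 8, the L positions reachable in one move are: 4.

Move to 4.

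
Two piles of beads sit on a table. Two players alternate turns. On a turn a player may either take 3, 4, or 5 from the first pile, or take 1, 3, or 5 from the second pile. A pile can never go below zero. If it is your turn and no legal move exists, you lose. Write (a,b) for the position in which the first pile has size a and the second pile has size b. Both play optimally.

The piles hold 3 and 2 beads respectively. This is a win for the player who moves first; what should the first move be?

Compute win/loss labels from the base case upward. A position with no move is L. Any other position is W if it can reach an L in one move, else L.
No move ever increases a pile, so every position that can arise here has a ≤ 3 and b ≤ 2; it is enough to label the cells with 0 ≤ a ≤ 3 and 0 ≤ b ≤ 2.
Every move lowers a or b (never raises either), so fill the grid row by row in increasing a, and left to right within a row: each cell's successors are then already labelled.
      b=0  b=1  b=2
a=0:    L    W    L
a=1:    L    W    L
a=2:    L    W    L
a=3:    W    L    W
Cells with no legal move (terminal, hence L): (0,0), (1,0), (2,0).
The remaining L cells, each justified by listing all of its moves:
(0,2): →(0,1)(W) only, which is W, so L
(1,2): →(1,1)(W) only, which is W, so L
(2,2): →(2,1)(W) only, which is W, so L
(3,1): →(0,1)(W), (3,0)(W) — all W, so L
Every other cell has at least one move into one of the L cells above, so it is W.
From (3,2), the L positions reachable in one move are: (0,2), (3,1). Any move reaching one of these is winning.

Move to (0,2).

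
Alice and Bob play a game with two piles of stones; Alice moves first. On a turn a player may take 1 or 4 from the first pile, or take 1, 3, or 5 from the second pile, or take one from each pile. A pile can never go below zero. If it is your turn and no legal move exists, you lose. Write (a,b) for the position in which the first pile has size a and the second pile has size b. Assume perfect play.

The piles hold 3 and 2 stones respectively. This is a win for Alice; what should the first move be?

Move to (2,2).

Use the standard recursion: the mover loses at a terminal position; elsewhere, the mover wins exactly when some move hands the opponent an L position.
No move ever increases a pile, so every position that can arise here has a ≤ 3 and b ≤ 2; it is enough to label the cells with 0 ≤ a ≤ 3 and 0 ≤ b ≤ 2.
Every move lowers a or b (never raises either), so fill the grid row by row in increasing a, and left to right within a row: each cell's successors are then already labelled.
      b=0  b=1  b=2
a=0:    L    W    L
a=1:    W    W    W
a=2:    L    W    L
a=3:    W    W    W
Cells with no legal move (terminal, hence L): (0,0).
The remaining L cells, each justified by listing all of its moves:
(0,2): →(0,1)(W) only, which is W, so L
(2,0): →(1,0)(W) only, which is W, so L
(2,2): →(1,2)(W), (2,1)(W), (1,1)(W) — all W, so L
Every other cell has at least one move into one of the L cells above, so it is W.
From (3,2), the L positions reachable in one move are: (2,2).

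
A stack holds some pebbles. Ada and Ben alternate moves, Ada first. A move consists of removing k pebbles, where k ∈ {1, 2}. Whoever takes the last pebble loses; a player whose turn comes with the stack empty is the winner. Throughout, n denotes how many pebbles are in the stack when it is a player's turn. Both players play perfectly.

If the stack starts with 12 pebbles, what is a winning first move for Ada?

Build the W/L table. Terminal = W. A non-terminal position is W if it has a move to some L; otherwise it is L.
n=0: no move; the opponent has just taken the last pebble and therefore loses → W
n=1: the only move is to 0(W), a W ⇒ L
n=2: can move to 1, which is L ⇒ W
n=3: can move to 1, which is L ⇒ W
n=4: moves to 3(W), 2(W); every one is W ⇒ L
n=5: can move to 4, which is L ⇒ W
n=6: can move to 4, which is L ⇒ W
n=7: moves to 6(W), 5(W); every one is W ⇒ L
n=8: can move to 7, which is L ⇒ W
n=9: can move to 7, which is L ⇒ W
n=10: moves to 9(W), 8(W); every one is W ⇒ L
n=11: can move to 10, which is L ⇒ W
n=12: can move to 10, which is L ⇒ W
From 12, the L positions reachable in one move are: 10.

Remove 2, leaving 10.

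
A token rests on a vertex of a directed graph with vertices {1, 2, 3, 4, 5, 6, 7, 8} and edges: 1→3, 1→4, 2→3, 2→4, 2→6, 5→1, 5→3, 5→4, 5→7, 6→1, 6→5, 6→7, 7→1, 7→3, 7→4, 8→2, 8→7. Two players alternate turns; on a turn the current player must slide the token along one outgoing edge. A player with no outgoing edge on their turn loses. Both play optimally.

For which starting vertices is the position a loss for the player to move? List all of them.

3, 4, 6, 8

Compute win/loss labels from the base case upward. A position with no move is L. Any other position is W if it can reach an L in one move, else L.
Every edge goes from a vertex to one that appears earlier in the order 3, 4, 1, 7, 5, 6, 2, 8, so processing vertices in that order labels each vertex after all of its successors.
3: no outgoing edge → L
4: no outgoing edge → L
1: W (go to 4, an L position)
7: W (go to 4, an L position)
5: W (go to 4, an L position)
6: L (options 5(W), 7(W), 1(W) are all W)
2: W (go to 6, an L position)
8: L (options 2(W), 7(W) are all W)
The losing starting vertices are exactly the entries labelled L in this table (4 of them).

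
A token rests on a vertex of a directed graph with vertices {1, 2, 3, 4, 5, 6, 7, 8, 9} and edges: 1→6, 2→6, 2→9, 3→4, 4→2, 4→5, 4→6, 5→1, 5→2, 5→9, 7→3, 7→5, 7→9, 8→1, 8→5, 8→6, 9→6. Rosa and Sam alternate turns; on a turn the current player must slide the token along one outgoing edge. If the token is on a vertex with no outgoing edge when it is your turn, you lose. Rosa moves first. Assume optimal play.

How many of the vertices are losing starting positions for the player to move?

3

Label each position W (a win for the player to move) or L (a loss). A position with no legal move is L; any other position is W exactly when some move reaches an L, and L when every move reaches a W.
Every edge goes from a vertex to one that appears earlier in the order 6, 1, 9, 2, 5, 4, 3, 7, 8, so processing vertices in that order labels each vertex after all of its successors.
6: no outgoing edge → L
1: W (go to 6, an L position)
9: W (go to 6, an L position)
2: W (go to 6, an L position)
5: L (options 2(W), 9(W), 1(W) are all W)
4: W (go to 5, an L position)
3: L (sole option 4(W) is W)
7: W (go to 3, an L position)
8: W (go to 5, an L position)
The L vertices are 3, 5, 6; that is 3 in all.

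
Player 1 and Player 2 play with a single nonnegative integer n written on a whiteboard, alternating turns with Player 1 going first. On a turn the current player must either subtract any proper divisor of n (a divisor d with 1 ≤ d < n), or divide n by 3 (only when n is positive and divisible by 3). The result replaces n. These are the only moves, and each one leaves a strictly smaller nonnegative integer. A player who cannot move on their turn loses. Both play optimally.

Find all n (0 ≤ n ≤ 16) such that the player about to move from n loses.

0, 1, 4, 7, 9, 11, 13, 15

Label each position W (a win for the player to move) or L (a loss). A position with no legal move is L; any other position is W exactly when some move reaches an L, and L when every move reaches a W.
n=0: no move → L
n=1: no move → L
n=2: W (go to 1, an L position)
n=3: W (go to 1, an L position)
n=4: L (options 2(W), 3(W) are all W)
n=5: W (go to 4, an L position)
n=6: W (go to 4, an L position)
n=7: L (sole option 6(W) is W)
n=8: W (go to 4, an L position)
n=9: L (options 3(W), 6(W), 8(W) are all W)
n=10: W (go to 9, an L position)
n=11: L (sole option 10(W) is W)
n=12: W (go to 4, an L position)
n=13: L (sole option 12(W) is W)
n=14: W (go to 7, an L position)
n=15: L (options 5(W), 10(W), 12(W), 14(W) are all W)
n=16: W (go to 15, an L position)
The losing starting values of n are exactly the entries labelled L in this table (8 of them).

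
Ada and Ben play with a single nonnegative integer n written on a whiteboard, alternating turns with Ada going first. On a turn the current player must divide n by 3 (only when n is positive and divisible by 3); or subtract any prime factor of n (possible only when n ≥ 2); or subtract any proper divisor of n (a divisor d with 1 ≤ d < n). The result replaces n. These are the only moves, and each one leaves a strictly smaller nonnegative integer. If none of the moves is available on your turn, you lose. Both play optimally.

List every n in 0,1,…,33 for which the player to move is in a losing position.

0, 1, 4, 9, 14, 20, 26, 32

Use the standard recursion: the mover loses at a terminal position; elsewhere, the mover wins exactly when some move hands the opponent an L position.
n=0: no move → L
n=1: no move → L
n=2: reaches L-position 0 → W
n=3: reaches L-position 0 → W
n=4: only reaches 2(W), 3(W), all W → L
n=5: reaches L-position 0 → W
n=6: reaches L-position 4 → W
n=7: reaches L-position 0 → W
n=8: reaches L-position 4 → W
n=9: only reaches 3(W), 6(W), 8(W), all W → L
n=10: reaches L-position 9 → W
n=11: reaches L-position 0 → W
n=12: reaches L-position 4 → W
n=13: reaches L-position 0 → W
n=14: only reaches 7(W), 12(W), 13(W), all W → L
n=15: reaches L-position 14 → W
n=16: reaches L-position 14 → W
n=17: reaches L-position 0 → W
n=18: reaches L-position 9 → W
n=19: reaches L-position 0 → W
n=20: only reaches 10(W), 15(W), 16(W), 18(W), 19(W), all W → L
n=21: reaches L-position 14 → W
n=22: reaches L-position 20 → W
n=23: reaches L-position 0 → W
n=24: reaches L-position 20 → W
n=25: reaches L-position 20 → W
n=26: only reaches 13(W), 24(W), 25(W), all W → L
n=27: reaches L-position 9 → W
n=28: reaches L-position 14 → W
n=29: reaches L-position 0 → W
n=30: reaches L-position 20 → W
n=31: reaches L-position 0 → W
n=32: only reaches 16(W), 24(W), 28(W), 30(W), 31(W), all W → L
n=33: reaches L-position 32 → W
Reading off the rows marked L gives the requested list; there are 8 such values of n.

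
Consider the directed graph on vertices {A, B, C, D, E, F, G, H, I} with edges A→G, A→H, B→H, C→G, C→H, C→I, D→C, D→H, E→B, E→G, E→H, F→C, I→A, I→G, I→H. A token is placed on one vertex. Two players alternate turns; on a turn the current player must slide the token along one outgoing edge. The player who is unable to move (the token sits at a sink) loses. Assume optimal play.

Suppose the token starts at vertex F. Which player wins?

The second player wins.

Label each position W (a win for the player to move) or L (a loss). A position with no legal move is L; any other position is W exactly when some move reaches an L, and L when every move reaches a W.
Every edge goes from a vertex to one that appears earlier in the order H, G, A, I, C, B, E, D, F, so processing vertices in that order labels each vertex after all of its successors.
H: no outgoing edge → L
G: no outgoing edge → L
A: can move to G, which is L ⇒ W
I: can move to G, which is L ⇒ W
C: can move to G, which is L ⇒ W
B: can move to H, which is L ⇒ W
E: can move to G, which is L ⇒ W
D: can move to H, which is L ⇒ W
F: the only move is to C(W), a W ⇒ L
Every move from F reaches a W position, so the mover loses.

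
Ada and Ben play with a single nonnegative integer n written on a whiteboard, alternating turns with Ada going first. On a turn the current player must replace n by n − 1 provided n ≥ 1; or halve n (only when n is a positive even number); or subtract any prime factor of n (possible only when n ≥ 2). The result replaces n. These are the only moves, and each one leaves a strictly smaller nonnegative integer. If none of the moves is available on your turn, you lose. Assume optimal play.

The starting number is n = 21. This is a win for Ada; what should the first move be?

Work bottom-up. With no move the player to move loses. Otherwise the position is W if at least one move leads to an L position for the opponent, and L if every move leads to a W.
n=0: no move → L
n=1: W (go to 0, an L position)
n=2: W (go to 0, an L position)
n=3: W (go to 0, an L position)
n=4: L (options 2(W), 3(W) are all W)
n=5: W (go to 0, an L position)
n=6: W (go to 4, an L position)
n=7: W (go to 0, an L position)
n=8: W (go to 4, an L position)
n=9: L (options 6(W), 8(W) are all W)
n=10: W (go to 9, an L position)
n=11: W (go to 0, an L position)
n=12: W (go to 9, an L position)
n=13: W (go to 0, an L position)
n=14: L (options 7(W), 12(W), 13(W) are all W)
n=15: W (go to 14, an L position)
n=16: W (go to 14, an L position)
n=17: W (go to 0, an L position)
n=18: W (go to 9, an L position)
n=19: W (go to 0, an L position)
n=20: L (options 10(W), 15(W), 18(W), 19(W) are all W)
n=21: W (go to 14, an L position)
From 21, the L positions reachable in one move are: 14, 20. Any move reaching one of these is winning.

Move to 14.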